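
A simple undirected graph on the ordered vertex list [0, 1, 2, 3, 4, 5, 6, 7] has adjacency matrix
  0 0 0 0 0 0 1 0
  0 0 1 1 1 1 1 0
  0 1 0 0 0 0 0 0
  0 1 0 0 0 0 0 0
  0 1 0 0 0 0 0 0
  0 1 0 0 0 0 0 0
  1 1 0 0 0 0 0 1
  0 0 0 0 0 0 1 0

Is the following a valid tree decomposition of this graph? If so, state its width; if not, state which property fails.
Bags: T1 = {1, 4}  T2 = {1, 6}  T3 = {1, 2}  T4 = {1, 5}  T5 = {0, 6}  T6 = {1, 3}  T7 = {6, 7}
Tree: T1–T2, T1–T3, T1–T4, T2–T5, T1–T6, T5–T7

Yes; width 1.

Checking the three conditions: (i) the bags cover all of {0, 1, 2, 3, 4, 5, 6, 7}; (ii) for each edge, some bag contains both endpoints; (iii) the bags containing any fixed vertex form a subtree. All hold, so the decomposition is valid with width 2 − 1 = 1.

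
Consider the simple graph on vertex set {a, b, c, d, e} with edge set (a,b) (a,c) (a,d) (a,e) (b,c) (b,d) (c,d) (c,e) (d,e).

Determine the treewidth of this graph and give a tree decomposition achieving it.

Treewidth 3.
Bags: B1 = {a, b, c, d}  B2 = {a, c, d, e}
Tree: B1–B2

Each bag holds 4 vertices, so the decomposition has width 3, which upper-bounds the treewidth. On the other hand G contains the 4-clique {a, c, d, e}. A clique must lie in a single bag of any decomposition, so no decomposition can have width below 3. Therefore the treewidth is 3.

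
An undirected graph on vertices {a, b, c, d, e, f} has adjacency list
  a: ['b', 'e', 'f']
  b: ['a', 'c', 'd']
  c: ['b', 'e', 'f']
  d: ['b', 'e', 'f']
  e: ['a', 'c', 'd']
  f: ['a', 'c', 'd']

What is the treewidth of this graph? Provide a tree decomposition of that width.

Treewidth 3.
One optimal decomposition is:
Bags: B1 = {a, b, c, d}  B2 = {a, c, d, f}  B3 = {a, c, d, e}
Tree: B1–B2, B2–B3

The largest bag has 4 vertices, giving width 3; this decomposition certifies tw(G) ≤ 3. For the lower bound: the 4 vertex sets {b,d}, {c,f}, {a}, {e} are disjoint, each induces a connected subgraph, and every pair is joined by at least one edge of G. Contracting each set to a single vertex therefore yields K_{4} as a minor, and since treewidth is minor-monotone, tw(G) ≥ tw(K_{4}) = 3. The upper and lower bounds meet at 3, so that is the treewidth.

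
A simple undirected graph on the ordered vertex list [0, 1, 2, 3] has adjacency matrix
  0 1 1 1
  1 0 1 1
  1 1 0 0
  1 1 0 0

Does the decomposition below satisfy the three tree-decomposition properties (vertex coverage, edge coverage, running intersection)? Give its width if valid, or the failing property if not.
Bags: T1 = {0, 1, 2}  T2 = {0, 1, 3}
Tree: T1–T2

Vertex coverage: the bags together contain {0, 1, 2, 3}, the full vertex set. Edge coverage: each edge of G has both endpoints in at least one bag. Running intersection: for every vertex, the bags containing it form a connected subtree. All three properties hold, so this is a valid tree decomposition of width max|bag| − 1 = 2, and hence tw(G) ≤ 2.

Yes; width 2.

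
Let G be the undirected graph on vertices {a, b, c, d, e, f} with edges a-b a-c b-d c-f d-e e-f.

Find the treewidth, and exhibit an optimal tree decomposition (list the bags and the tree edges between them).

Every bag has size at most 3, so the width is 3 − 1 = 2 and tw(G) ≤ 2. The edges a–c–f–e–d–b–a form a cycle, so G is not a tree and its treewidth is at least 2. Combining the bounds, tw(G) = 2.

Treewidth 2.
Bags: B1 = {a, c, f}  B2 = {a, e, f}  B3 = {a, d, e}  B4 = {a, b, d}
Tree: B1–B2, B2–B3, B3–B4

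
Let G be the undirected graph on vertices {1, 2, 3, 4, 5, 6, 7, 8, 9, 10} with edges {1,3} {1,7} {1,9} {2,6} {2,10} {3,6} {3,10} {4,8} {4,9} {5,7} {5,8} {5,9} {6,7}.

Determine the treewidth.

A width-2 tree decomposition is:
Bags: B1 = {2, 3, 10}  B2 = {2, 3, 6}  B3 = {1, 3, 6}  B4 = {1, 6, 7}  B5 = {1, 7, 9}  B6 = {5, 7, 9}  B7 = {4, 5, 9}  B8 = {4, 5, 8}
Tree: B1–B2, B2–B3, B3–B4, B4–B5, B5–B6, B6–B7, B7–B8
Every bag has size at most 3, so the width is 3 − 1 = 2 and tw(G) ≤ 2. Since 10–2–6–3–10 is a cycle in G, G is not acyclic. Forests are exactly the graphs of treewidth ≤ 1, so tw(G) ≥ 2. The upper and lower bounds meet at 2, so that is the treewidth.

2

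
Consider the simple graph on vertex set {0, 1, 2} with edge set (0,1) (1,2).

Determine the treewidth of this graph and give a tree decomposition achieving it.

Treewidth 1.
Bags: B1 = {1, 2}  B2 = {0, 1}
Tree: B1–B2

Every bag has size at most 2, so the width is 2 − 1 = 1 and tw(G) ≤ 1. G has an edge, so its treewidth is at least 1. Therefore the treewidth is 1.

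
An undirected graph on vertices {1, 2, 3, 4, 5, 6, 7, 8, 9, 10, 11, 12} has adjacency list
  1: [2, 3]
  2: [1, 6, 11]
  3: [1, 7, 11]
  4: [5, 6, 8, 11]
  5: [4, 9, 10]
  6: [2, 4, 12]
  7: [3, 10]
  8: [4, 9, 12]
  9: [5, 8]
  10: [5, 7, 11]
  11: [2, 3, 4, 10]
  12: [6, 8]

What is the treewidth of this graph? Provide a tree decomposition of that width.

The largest bag has 4 vertices, giving width 3; this decomposition certifies tw(G) ≤ 3. For the lower bound: the 4 vertex sets {8,9,12}, {6}, {4}, {2,5,10,11} are disjoint, each induces a connected subgraph, and every pair is joined by at least one edge of G. Contracting each set to a single vertex therefore yields K_{4} as a minor, and since treewidth is minor-monotone, tw(G) ≥ tw(K_{4}) = 3. Hence tw(G) = 3 exactly.

Treewidth 3.
Bags: B1 = {6, 8, 9, 12}  B2 = {4, 6, 8, 9}  B3 = {4, 5, 6, 9}  B4 = {2, 4, 5, 6}  B5 = {2, 4, 5, 11}  B6 = {2, 5, 10, 11}  B7 = {1, 2, 10, 11}  B8 = {1, 3, 10, 11}  B9 = {1, 3, 7, 10}
Tree: B1–B2, B2–B3, B3–B4, B4–B5, B5–B6, B6–B7, B7–B8, B8–B9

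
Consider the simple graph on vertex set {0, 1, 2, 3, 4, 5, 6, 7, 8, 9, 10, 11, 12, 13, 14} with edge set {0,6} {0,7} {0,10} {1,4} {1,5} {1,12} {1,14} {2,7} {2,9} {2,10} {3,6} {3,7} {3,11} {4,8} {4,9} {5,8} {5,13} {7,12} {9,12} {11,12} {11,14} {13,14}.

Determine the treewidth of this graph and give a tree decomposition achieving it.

Treewidth 3.
One such decomposition:
Bags: B1 = {5, 8, 13, 14}  B2 = {1, 5, 8, 14}  B3 = {1, 4, 8, 14}  B4 = {1, 4, 11, 14}  B5 = {1, 4, 11, 12}  B6 = {4, 9, 11, 12}  B7 = {3, 9, 11, 12}  B8 = {3, 7, 9, 12}  B9 = {2, 3, 7, 9}  B10 = {2, 3, 6, 7}  B11 = {0, 2, 6, 7}  B12 = {0, 2, 6, 10}
Tree: B1–B2, B2–B3, B3–B4, B4–B5, B5–B6, B6–B7, B7–B8, B8–B9, B9–B10, B10–B11, B11–B12

The largest bag has 4 vertices, giving width 3; this decomposition certifies tw(G) ≤ 3. For the lower bound: the 4 vertex sets {5,8,13}, {14}, {1}, {4,9,11,12} are disjoint, each induces a connected subgraph, and every pair is joined by at least one edge of G. Contracting each set to a single vertex therefore yields K_{4} as a minor, and since treewidth is minor-monotone, tw(G) ≥ tw(K_{4}) = 3. The upper and lower bounds meet at 3, so that is the treewidth.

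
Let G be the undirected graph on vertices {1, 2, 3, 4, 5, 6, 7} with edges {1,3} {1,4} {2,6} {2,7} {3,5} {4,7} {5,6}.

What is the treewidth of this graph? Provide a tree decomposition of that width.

Treewidth 2.
Bags: B1 = {1, 4, 7}  B2 = {1, 2, 7}  B3 = {1, 2, 6}  B4 = {1, 5, 6}  B5 = {1, 3, 5}
Tree: B1–B2, B2–B3, B3–B4, B4–B5

Each bag holds 3 vertices, so the decomposition has width 2, which upper-bounds the treewidth. Since 1–4–7–2–6–5–3–1 is a cycle in G, G is not acyclic. Forests are exactly the graphs of treewidth ≤ 1, so tw(G) ≥ 2. Hence tw(G) = 2 exactly.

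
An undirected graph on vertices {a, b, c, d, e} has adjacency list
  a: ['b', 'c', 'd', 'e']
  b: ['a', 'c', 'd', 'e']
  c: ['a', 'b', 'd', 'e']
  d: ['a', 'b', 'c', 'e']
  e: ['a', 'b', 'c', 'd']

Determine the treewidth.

4

A width-4 tree decomposition is:
Bags: B1 = {a, b, c, d, e}
Tree: (single bag)
A single bag containing all 5 vertices is trivially a valid decomposition of width 4. Conversely, {a, b, c, d, e} is a clique of size 5, and the vertices of any clique must share a bag in every tree decomposition; so some bag has ≥ 5 vertices and tw(G) ≥ 4. Hence tw(G) = 4 exactly.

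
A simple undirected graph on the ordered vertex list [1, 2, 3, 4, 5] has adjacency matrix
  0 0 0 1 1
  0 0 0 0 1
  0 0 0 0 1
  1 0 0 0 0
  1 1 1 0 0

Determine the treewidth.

1

A width-1 tree decomposition is:
Bags: B1 = {2, 5}  B2 = {1, 5}  B3 = {3, 5}  B4 = {1, 4}
Tree: B1–B2, B1–B3, B2–B4
Every bag has size at most 2, so the width is 2 − 1 = 1 and tw(G) ≤ 1. Any graph with an edge has treewidth ≥ 1, and G has the edge 2–5. Combining the bounds, tw(G) = 1.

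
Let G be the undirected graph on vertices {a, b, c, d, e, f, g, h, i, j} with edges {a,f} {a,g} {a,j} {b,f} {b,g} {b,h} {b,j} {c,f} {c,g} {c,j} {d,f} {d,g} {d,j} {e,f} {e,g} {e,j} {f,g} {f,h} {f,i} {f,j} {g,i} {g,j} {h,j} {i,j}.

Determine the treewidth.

3

A width-3 tree decomposition is:
Bags: B1 = {a, f, g, j}  B2 = {f, g, i, j}  B3 = {e, f, g, j}  B4 = {d, f, g, j}  B5 = {b, f, g, j}  B6 = {b, f, h, j}  B7 = {c, f, g, j}
Tree: B1–B2, B1–B3, B1–B4, B2–B5, B5–B6, B4–B7
Every bag has size at most 4, so the width is 4 − 1 = 3 and tw(G) ≤ 3. On the other hand G contains the 4-clique {d, f, g, j}. A clique must lie in a single bag of any decomposition, so no decomposition can have width below 3. Combining the bounds, tw(G) = 3.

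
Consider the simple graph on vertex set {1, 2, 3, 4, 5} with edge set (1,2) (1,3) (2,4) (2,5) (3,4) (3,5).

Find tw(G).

2

A width-2 tree decomposition is:
Bags: B1 = {2, 3, 5}  B2 = {2, 3, 4}  B3 = {1, 2, 3}
Tree: B1–B2, B2–B3
Every bag has size at most 3, so the width is 3 − 1 = 2 and tw(G) ≤ 2. Since 2–5–3–4–2 is a cycle in G, G is not acyclic. Forests are exactly the graphs of treewidth ≤ 1, so tw(G) ≥ 2. Combining the bounds, tw(G) = 2.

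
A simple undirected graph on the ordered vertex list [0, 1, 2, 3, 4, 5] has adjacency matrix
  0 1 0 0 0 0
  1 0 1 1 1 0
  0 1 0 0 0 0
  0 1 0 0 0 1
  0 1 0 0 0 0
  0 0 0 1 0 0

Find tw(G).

A width-1 tree decomposition is:
Bags: B1 = {0, 1}  B2 = {1, 3}  B3 = {3, 5}  B4 = {1, 4}  B5 = {1, 2}
Tree: B1–B2, B2–B3, B1–B4, B4–B5
The largest bag has 2 vertices, giving width 1; this decomposition certifies tw(G) ≤ 1. G has an edge, so its treewidth is at least 1. Combining the bounds, tw(G) = 1.

1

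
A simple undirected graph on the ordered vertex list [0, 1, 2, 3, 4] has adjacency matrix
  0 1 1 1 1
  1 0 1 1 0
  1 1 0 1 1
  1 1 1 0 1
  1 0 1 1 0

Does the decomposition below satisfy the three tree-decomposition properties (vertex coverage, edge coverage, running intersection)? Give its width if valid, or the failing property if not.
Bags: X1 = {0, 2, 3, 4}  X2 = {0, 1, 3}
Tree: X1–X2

No — edge (2,1) lies in no bag.

A tree decomposition must satisfy three properties: every vertex lies in some bag; for every edge, both endpoints lie together in some bag; and for every vertex, the bags containing it form a connected subtree. Here edge (2,1) lies in no bag, so the decomposition is invalid.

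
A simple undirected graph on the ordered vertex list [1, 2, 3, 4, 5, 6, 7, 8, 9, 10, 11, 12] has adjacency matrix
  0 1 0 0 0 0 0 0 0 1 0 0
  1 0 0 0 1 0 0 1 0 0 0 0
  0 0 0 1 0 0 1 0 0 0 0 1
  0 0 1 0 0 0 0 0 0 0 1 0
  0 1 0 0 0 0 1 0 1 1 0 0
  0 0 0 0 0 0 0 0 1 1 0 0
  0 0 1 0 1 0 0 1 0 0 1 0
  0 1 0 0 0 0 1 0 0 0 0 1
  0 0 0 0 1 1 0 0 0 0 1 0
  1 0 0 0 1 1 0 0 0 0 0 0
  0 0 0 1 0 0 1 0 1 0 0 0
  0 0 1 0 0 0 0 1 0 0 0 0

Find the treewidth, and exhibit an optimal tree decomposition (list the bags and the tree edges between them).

Treewidth 3.
One optimal decomposition is:
Bags: B1 = {3, 4, 11, 12}  B2 = {3, 7, 11, 12}  B3 = {7, 8, 11, 12}  B4 = {7, 8, 9, 11}  B5 = {5, 7, 8, 9}  B6 = {2, 5, 8, 9}  B7 = {2, 5, 6, 9}  B8 = {2, 5, 6, 10}  B9 = {1, 2, 6, 10}
Tree: B1–B2, B2–B3, B3–B4, B4–B5, B5–B6, B6–B7, B7–B8, B8–B9

Each bag holds 4 vertices, so the decomposition has width 3, which upper-bounds the treewidth. For the lower bound: the 4 vertex sets {3,4,12}, {11}, {7}, {2,5,8,9} are disjoint, each induces a connected subgraph, and every pair is joined by at least one edge of G. Contracting each set to a single vertex therefore yields K_{4} as a minor, and since treewidth is minor-monotone, tw(G) ≥ tw(K_{4}) = 3. Therefore the treewidth is 3.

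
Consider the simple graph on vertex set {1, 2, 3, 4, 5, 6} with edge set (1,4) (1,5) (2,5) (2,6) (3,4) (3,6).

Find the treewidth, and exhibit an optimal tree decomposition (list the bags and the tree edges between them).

Treewidth 2.
One optimal decomposition is:
Bags: B1 = {1, 4, 5}  B2 = {2, 4, 5}  B3 = {2, 4, 6}  B4 = {3, 4, 6}
Tree: B1–B2, B2–B3, B3–B4

The largest bag has 3 vertices, giving width 2; this decomposition certifies tw(G) ≤ 2. For the lower bound, G contains the cycle 4–1–5–2–6–3–4, so G is not a forest; only forests have treewidth ≤ 1, hence tw(G) ≥ 2. Hence tw(G) = 2 exactly.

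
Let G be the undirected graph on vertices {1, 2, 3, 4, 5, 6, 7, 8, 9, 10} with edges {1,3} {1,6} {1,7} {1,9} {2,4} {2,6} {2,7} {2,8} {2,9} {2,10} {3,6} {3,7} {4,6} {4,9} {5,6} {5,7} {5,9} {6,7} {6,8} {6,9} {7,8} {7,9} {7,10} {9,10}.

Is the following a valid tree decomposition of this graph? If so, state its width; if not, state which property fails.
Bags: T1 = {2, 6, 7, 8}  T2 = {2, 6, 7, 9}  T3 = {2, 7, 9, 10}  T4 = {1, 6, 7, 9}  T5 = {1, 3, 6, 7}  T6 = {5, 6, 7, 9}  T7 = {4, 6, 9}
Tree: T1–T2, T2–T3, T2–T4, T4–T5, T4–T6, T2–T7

A tree decomposition must satisfy three properties: every vertex lies in some bag; for every edge, both endpoints lie together in some bag; and for every vertex, the bags containing it form a connected subtree. Here edge (2,4) lies in no bag, so the decomposition is invalid.

No — edge (2,4) lies in no bag.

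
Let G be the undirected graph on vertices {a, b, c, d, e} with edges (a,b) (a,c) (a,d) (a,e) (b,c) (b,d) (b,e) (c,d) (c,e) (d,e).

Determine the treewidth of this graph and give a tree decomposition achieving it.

Treewidth 4.
One optimal decomposition is:
Bags: B1 = {a, b, c, d, e}
Tree: (single bag)

A single bag containing all 5 vertices is trivially a valid decomposition of width 4. Conversely, {a, b, c, d, e} is a clique of size 5, and the vertices of any clique must share a bag in every tree decomposition; so some bag has ≥ 5 vertices and tw(G) ≥ 4. Therefore the treewidth is 4.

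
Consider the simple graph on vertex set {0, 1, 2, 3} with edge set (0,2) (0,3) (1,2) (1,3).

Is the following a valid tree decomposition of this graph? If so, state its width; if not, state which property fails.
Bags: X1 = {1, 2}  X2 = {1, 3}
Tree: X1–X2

No — vertex 0 appears in no bag.

A tree decomposition must satisfy three properties: every vertex lies in some bag; for every edge, both endpoints lie together in some bag; and for every vertex, the bags containing it form a connected subtree. Here vertex 0 appears in no bag, so the decomposition is invalid.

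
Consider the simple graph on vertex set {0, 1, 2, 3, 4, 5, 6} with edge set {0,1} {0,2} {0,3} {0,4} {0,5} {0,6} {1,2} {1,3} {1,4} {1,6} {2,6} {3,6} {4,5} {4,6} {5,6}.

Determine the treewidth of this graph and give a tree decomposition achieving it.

Treewidth 3.
One optimal decomposition is:
Bags: B1 = {0, 1, 2, 6}  B2 = {0, 1, 4, 6}  B3 = {0, 1, 3, 6}  B4 = {0, 4, 5, 6}
Tree: B1–B2, B1–B3, B2–B4

Every bag has size at most 4, so the width is 4 − 1 = 3 and tw(G) ≤ 3. For the lower bound, the 4 vertices {0, 1, 2, 6} are pairwise adjacent, and any tree decomposition puts a clique entirely inside one bag — forcing width ≥ 3. Therefore the treewidth is 3.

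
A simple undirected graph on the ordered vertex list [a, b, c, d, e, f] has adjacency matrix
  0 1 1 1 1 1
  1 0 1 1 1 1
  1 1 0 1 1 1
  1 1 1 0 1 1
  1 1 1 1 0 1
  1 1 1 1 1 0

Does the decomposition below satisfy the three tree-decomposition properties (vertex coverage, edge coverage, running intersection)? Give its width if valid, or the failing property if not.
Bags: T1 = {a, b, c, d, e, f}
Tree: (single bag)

Yes; width 5.

Every vertex of G appears in some bag (union = {a, b, c, d, e, f}); every edge is covered by a bag; and for each vertex v the set of bags containing v is connected in the bag tree. The decomposition is therefore valid. The largest bag has 6 vertices, so the width is 5.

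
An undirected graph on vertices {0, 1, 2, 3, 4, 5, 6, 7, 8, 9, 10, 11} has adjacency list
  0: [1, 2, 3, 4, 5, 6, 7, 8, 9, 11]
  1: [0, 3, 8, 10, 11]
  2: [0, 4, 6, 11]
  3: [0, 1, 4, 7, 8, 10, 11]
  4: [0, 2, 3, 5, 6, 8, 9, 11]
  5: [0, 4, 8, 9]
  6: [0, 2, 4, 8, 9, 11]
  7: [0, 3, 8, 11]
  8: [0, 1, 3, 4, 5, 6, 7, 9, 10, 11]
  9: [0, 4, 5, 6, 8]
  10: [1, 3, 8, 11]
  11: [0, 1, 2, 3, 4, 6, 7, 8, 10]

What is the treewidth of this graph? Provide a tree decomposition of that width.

The largest bag has 5 vertices, giving width 4; this decomposition certifies tw(G) ≤ 4. On the other hand G contains the 5-clique {0, 1, 3, 8, 11}. A clique must lie in a single bag of any decomposition, so no decomposition can have width below 4. Hence tw(G) = 4 exactly.

Treewidth 4.
One optimal decomposition is:
Bags: B1 = {0, 3, 4, 8, 11}  B2 = {0, 1, 3, 8, 11}  B3 = {0, 4, 6, 8, 11}  B4 = {0, 3, 7, 8, 11}  B5 = {1, 3, 8, 10, 11}  B6 = {0, 4, 6, 8, 9}  B7 = {0, 2, 4, 6, 11}  B8 = {0, 4, 5, 8, 9}
Tree: B1–B2, B1–B3, B1–B4, B2–B5, B3–B6, B3–B7, B6–B8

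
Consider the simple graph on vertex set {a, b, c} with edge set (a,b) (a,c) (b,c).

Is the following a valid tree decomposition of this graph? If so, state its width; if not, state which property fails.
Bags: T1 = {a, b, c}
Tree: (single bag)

Checking the three conditions: (i) the bags cover all of {a, b, c}; (ii) for each edge, some bag contains both endpoints; (iii) the bags containing any fixed vertex form a subtree. All hold, so the decomposition is valid with width 3 − 1 = 2.

Yes; width 2.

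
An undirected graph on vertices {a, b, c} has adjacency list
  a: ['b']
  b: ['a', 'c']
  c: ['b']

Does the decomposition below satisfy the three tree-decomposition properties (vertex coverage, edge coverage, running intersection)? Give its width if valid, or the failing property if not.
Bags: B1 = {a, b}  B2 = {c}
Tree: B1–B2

No — edge (b,c) lies in no bag.

A tree decomposition must satisfy three properties: every vertex lies in some bag; for every edge, both endpoints lie together in some bag; and for every vertex, the bags containing it form a connected subtree. Here edge (b,c) lies in no bag, so the decomposition is invalid.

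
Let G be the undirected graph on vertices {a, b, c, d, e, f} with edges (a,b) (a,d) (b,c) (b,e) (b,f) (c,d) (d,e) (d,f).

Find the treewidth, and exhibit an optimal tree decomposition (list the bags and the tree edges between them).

The largest bag has 3 vertices, giving width 2; this decomposition certifies tw(G) ≤ 2. For the lower bound, G contains the cycle e–d–f–b–e, so G is not a forest; only forests have treewidth ≤ 1, hence tw(G) ≥ 2. Combining the bounds, tw(G) = 2.

Treewidth 2.
One optimal decomposition is:
Bags: B1 = {b, d, e}  B2 = {b, d, f}  B3 = {b, c, d}  B4 = {a, b, d}
Tree: B1–B2, B2–B3, B3–B4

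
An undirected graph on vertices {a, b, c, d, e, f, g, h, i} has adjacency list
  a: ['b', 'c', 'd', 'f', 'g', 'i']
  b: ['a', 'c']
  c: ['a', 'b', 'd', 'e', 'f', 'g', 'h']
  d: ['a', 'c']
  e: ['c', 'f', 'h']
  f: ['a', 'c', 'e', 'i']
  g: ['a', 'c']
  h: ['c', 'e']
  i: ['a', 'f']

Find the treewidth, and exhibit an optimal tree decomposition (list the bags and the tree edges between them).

Treewidth 2.
Bags: B1 = {c, e, f}  B2 = {a, c, f}  B3 = {c, e, h}  B4 = {a, c, d}  B5 = {a, c, g}  B6 = {a, f, i}  B7 = {a, b, c}
Tree: B1–B2, B1–B3, B2–B4, B4–B5, B2–B6, B5–B7

Every bag has size at most 3, so the width is 3 − 1 = 2 and tw(G) ≤ 2. On the other hand G contains the 3-clique {c, e, h}. A clique must lie in a single bag of any decomposition, so no decomposition can have width below 2. Combining the bounds, tw(G) = 2.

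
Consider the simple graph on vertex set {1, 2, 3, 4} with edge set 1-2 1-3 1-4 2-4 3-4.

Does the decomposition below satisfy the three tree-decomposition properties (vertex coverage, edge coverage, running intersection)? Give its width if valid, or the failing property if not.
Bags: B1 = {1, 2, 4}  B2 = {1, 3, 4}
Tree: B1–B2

Yes; width 2.

Vertex coverage: the bags together contain {1, 2, 3, 4}, the full vertex set. Edge coverage: each edge of G has both endpoints in at least one bag. Running intersection: for every vertex, the bags containing it form a connected subtree. All three properties hold, so this is a valid tree decomposition of width max|bag| − 1 = 2, and hence tw(G) ≤ 2.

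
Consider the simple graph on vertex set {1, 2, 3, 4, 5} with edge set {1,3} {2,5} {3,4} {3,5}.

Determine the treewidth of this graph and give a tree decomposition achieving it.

The largest bag has 2 vertices, giving width 1; this decomposition certifies tw(G) ≤ 1. Any graph with an edge has treewidth ≥ 1, and G has the edge 1–3. The upper and lower bounds meet at 1, so that is the treewidth.

Treewidth 1.
One such decomposition:
Bags: B1 = {1, 3}  B2 = {3, 5}  B3 = {2, 5}  B4 = {3, 4}
Tree: B1–B2, B2–B3, B2–B4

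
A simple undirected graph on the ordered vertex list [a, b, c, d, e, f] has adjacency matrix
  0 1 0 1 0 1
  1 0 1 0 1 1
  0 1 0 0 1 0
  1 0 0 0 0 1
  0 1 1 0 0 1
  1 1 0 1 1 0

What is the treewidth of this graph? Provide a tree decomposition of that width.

The largest bag has 3 vertices, giving width 2; this decomposition certifies tw(G) ≤ 2. Conversely, {b, c, e} is a clique of size 3, and the vertices of any clique must share a bag in every tree decomposition; so some bag has ≥ 3 vertices and tw(G) ≥ 2. The upper and lower bounds meet at 2, so that is the treewidth.

Treewidth 2.
Bags: B1 = {b, c, e}  B2 = {b, e, f}  B3 = {a, b, f}  B4 = {a, d, f}
Tree: B1–B2, B2–B3, B3–B4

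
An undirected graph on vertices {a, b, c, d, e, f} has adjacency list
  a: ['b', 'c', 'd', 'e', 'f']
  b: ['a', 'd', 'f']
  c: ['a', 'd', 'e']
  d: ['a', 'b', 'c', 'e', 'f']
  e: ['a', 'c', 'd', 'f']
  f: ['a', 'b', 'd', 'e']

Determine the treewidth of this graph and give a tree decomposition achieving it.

Each bag holds 4 vertices, so the decomposition has width 3, which upper-bounds the treewidth. On the other hand G contains the 4-clique {a, c, d, e}. A clique must lie in a single bag of any decomposition, so no decomposition can have width below 3. The upper and lower bounds meet at 3, so that is the treewidth.

Treewidth 3.
One optimal decomposition is:
Bags: B1 = {a, d, e, f}  B2 = {a, c, d, e}  B3 = {a, b, d, f}
Tree: B1–B2, B1–B3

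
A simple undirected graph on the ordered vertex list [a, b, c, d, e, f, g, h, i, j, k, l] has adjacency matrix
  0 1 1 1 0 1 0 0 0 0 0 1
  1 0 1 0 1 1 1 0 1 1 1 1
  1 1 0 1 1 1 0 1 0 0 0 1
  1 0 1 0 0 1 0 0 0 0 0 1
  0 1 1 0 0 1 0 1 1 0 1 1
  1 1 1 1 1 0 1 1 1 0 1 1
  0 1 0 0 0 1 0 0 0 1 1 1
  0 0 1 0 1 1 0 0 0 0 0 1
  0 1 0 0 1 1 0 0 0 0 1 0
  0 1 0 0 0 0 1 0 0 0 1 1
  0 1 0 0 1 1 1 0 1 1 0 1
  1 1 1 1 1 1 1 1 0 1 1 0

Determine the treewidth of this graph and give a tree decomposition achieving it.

Every bag has size at most 5, so the width is 5 − 1 = 4 and tw(G) ≤ 4. For the lower bound, the 5 vertices {b, g, j, k, l} are pairwise adjacent, and any tree decomposition puts a clique entirely inside one bag — forcing width ≥ 4. The upper and lower bounds meet at 4, so that is the treewidth.

Treewidth 4.
One optimal decomposition is:
Bags: B1 = {c, e, f, h, l}  B2 = {b, c, e, f, l}  B3 = {a, b, c, f, l}  B4 = {b, e, f, k, l}  B5 = {b, f, g, k, l}  B6 = {b, g, j, k, l}  B7 = {b, e, f, i, k}  B8 = {a, c, d, f, l}
Tree: B1–B2, B2–B3, B2–B4, B4–B5, B5–B6, B4–B7, B3–B8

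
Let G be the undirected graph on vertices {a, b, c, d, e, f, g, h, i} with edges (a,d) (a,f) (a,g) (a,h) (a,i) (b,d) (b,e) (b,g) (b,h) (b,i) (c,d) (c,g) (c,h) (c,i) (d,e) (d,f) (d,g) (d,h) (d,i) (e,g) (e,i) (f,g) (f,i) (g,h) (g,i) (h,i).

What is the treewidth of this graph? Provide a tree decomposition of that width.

Treewidth 4.
One such decomposition:
Bags: B1 = {c, d, g, h, i}  B2 = {a, d, g, h, i}  B3 = {a, d, f, g, i}  B4 = {b, d, g, h, i}  B5 = {b, d, e, g, i}
Tree: B1–B2, B2–B3, B1–B4, B4–B5

Every bag has size at most 5, so the width is 5 − 1 = 4 and tw(G) ≤ 4. On the other hand G contains the 5-clique {b, d, e, g, i}. A clique must lie in a single bag of any decomposition, so no decomposition can have width below 4. The upper and lower bounds meet at 4, so that is the treewidth.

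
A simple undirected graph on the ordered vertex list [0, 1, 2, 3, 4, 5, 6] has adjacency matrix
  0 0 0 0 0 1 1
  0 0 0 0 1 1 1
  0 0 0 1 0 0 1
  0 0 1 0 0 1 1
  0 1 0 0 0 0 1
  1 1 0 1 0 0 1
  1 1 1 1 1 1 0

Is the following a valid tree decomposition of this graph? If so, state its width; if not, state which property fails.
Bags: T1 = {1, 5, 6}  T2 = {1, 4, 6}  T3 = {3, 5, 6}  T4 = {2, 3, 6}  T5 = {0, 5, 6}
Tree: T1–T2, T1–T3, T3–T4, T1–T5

Yes; width 2.

Vertex coverage: the bags together contain {0, 1, 2, 3, 4, 5, 6}, the full vertex set. Edge coverage: each edge of G has both endpoints in at least one bag. Running intersection: for every vertex, the bags containing it form a connected subtree. All three properties hold, so this is a valid tree decomposition of width max|bag| − 1 = 2, and hence tw(G) ≤ 2.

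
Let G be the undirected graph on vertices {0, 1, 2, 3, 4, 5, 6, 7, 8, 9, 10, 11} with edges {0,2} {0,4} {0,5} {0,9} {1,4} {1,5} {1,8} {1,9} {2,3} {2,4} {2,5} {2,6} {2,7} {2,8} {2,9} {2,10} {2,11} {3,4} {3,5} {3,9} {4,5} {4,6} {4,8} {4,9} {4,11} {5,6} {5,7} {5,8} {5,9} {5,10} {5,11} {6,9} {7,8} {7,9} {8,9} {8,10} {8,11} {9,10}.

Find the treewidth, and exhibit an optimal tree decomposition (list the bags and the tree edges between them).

Each bag holds 5 vertices, so the decomposition has width 4, which upper-bounds the treewidth. Conversely, {1, 4, 5, 8, 9} is a clique of size 5, and the vertices of any clique must share a bag in every tree decomposition; so some bag has ≥ 5 vertices and tw(G) ≥ 4. The upper and lower bounds meet at 4, so that is the treewidth.

Treewidth 4.
Bags: B1 = {2, 3, 4, 5, 9}  B2 = {2, 4, 5, 6, 9}  B3 = {2, 4, 5, 8, 9}  B4 = {1, 4, 5, 8, 9}  B5 = {2, 4, 5, 8, 11}  B6 = {2, 5, 8, 9, 10}  B7 = {2, 5, 7, 8, 9}  B8 = {0, 2, 4, 5, 9}
Tree: B1–B2, B1–B3, B3–B4, B3–B5, B3–B6, B3–B7, B1–B8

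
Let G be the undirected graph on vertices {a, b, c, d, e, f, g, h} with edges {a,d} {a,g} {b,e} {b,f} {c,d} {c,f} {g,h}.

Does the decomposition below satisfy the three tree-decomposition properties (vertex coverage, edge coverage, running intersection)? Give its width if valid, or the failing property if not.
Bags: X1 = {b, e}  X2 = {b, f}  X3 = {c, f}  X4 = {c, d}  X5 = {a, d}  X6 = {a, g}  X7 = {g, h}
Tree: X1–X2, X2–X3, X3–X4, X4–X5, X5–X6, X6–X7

Yes; width 1.

Every vertex of G appears in some bag (union = {a, b, c, d, e, f, g, h}); every edge is covered by a bag; and for each vertex v the set of bags containing v is connected in the bag tree. The decomposition is therefore valid. The largest bag has 2 vertices, so the width is 1.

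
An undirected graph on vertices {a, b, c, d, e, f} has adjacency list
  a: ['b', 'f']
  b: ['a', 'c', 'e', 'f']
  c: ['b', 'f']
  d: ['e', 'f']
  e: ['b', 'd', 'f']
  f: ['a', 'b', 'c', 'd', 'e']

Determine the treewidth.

A width-2 tree decomposition is:
Bags: B1 = {d, e, f}  B2 = {b, e, f}  B3 = {b, c, f}  B4 = {a, b, f}
Tree: B1–B2, B2–B3, B2–B4
The largest bag has 3 vertices, giving width 2; this decomposition certifies tw(G) ≤ 2. On the other hand G contains the 3-clique {d, e, f}. A clique must lie in a single bag of any decomposition, so no decomposition can have width below 2. Hence tw(G) = 2 exactly.

2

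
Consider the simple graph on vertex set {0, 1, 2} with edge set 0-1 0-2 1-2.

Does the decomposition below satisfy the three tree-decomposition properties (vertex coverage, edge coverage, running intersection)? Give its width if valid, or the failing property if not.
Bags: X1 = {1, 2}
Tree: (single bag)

A tree decomposition must satisfy three properties: every vertex lies in some bag; for every edge, both endpoints lie together in some bag; and for every vertex, the bags containing it form a connected subtree. Here vertex 0 appears in no bag, so the decomposition is invalid.

No — vertex 0 appears in no bag.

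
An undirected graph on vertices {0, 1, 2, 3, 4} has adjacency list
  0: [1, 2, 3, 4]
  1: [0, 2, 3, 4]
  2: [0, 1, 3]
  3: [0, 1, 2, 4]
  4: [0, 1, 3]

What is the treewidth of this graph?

A width-3 tree decomposition is:
Bags: B1 = {0, 1, 3, 4}  B2 = {0, 1, 2, 3}
Tree: B1–B2
Every bag has size at most 4, so the width is 4 − 1 = 3 and tw(G) ≤ 3. Conversely, {0, 1, 2, 3} is a clique of size 4, and the vertices of any clique must share a bag in every tree decomposition; so some bag has ≥ 4 vertices and tw(G) ≥ 3. Hence tw(G) = 3 exactly.

3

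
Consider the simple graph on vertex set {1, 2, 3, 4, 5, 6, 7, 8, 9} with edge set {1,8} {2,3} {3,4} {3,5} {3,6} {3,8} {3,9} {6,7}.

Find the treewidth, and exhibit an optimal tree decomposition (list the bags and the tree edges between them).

Treewidth 1.
Bags: B1 = {3, 5}  B2 = {3, 6}  B3 = {3, 9}  B4 = {3, 4}  B5 = {3, 8}  B6 = {2, 3}  B7 = {1, 8}  B8 = {6, 7}
Tree: B1–B2, B2–B3, B2–B4, B3–B5, B4–B6, B5–B7, B2–B8

Every bag has size at most 2, so the width is 2 − 1 = 1 and tw(G) ≤ 1. G has an edge, so its treewidth is at least 1. Combining the bounds, tw(G) = 1.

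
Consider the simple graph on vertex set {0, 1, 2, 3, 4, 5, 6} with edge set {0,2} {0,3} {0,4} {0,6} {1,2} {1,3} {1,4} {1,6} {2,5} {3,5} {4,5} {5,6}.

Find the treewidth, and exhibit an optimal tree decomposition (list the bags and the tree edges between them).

Treewidth 3.
One such decomposition:
Bags: B1 = {0, 1, 5, 6}  B2 = {0, 1, 2, 5}  B3 = {0, 1, 4, 5}  B4 = {0, 1, 3, 5}
Tree: B1–B2, B2–B3, B3–B4

Each bag holds 4 vertices, so the decomposition has width 3, which upper-bounds the treewidth. For the lower bound: the 4 vertex sets {1,6}, {0,2}, {5}, {4} are disjoint, each induces a connected subgraph, and every pair is joined by at least one edge of G. Contracting each set to a single vertex therefore yields K_{4} as a minor, and since treewidth is minor-monotone, tw(G) ≥ tw(K_{4}) = 3. The upper and lower bounds meet at 3, so that is the treewidth.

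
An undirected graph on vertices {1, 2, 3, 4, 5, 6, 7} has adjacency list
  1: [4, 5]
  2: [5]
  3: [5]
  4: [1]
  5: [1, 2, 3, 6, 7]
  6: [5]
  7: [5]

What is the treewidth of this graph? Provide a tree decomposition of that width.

Treewidth 1.
One optimal decomposition is:
Bags: B1 = {2, 5}  B2 = {3, 5}  B3 = {1, 5}  B4 = {5, 6}  B5 = {1, 4}  B6 = {5, 7}
Tree: B1–B2, B2–B3, B2–B4, B3–B5, B2–B6

Every bag has size at most 2, so the width is 2 − 1 = 1 and tw(G) ≤ 1. G has an edge, so its treewidth is at least 1. Hence tw(G) = 1 exactly.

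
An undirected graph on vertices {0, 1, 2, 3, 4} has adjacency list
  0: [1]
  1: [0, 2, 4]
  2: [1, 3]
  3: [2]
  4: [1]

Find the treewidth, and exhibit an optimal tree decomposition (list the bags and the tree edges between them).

Every bag has size at most 2, so the width is 2 − 1 = 1 and tw(G) ≤ 1. Since G has at least one edge (e.g. 1–2), it is not an edgeless graph, so tw(G) ≥ 1. The upper and lower bounds meet at 1, so that is the treewidth.

Treewidth 1.
One such decomposition:
Bags: B1 = {1, 2}  B2 = {1, 4}  B3 = {2, 3}  B4 = {0, 1}
Tree: B1–B2, B1–B3, B1–B4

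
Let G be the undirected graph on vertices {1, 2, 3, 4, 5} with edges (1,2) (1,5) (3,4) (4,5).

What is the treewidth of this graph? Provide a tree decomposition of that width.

Treewidth 1.
One such decomposition:
Bags: B1 = {1, 2}  B2 = {1, 5}  B3 = {4, 5}  B4 = {3, 4}
Tree: B1–B2, B2–B3, B3–B4

Each bag holds 2 vertices, so the decomposition has width 1, which upper-bounds the treewidth. Any graph with an edge has treewidth ≥ 1, and G has the edge 2–1. Combining the bounds, tw(G) = 1.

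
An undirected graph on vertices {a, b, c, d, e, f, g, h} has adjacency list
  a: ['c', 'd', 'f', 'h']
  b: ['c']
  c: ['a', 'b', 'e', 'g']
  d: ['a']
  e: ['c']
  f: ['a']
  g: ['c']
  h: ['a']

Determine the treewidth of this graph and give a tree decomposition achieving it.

Each bag holds 2 vertices, so the decomposition has width 1, which upper-bounds the treewidth. G has an edge, so its treewidth is at least 1. Combining the bounds, tw(G) = 1.

Treewidth 1.
One such decomposition:
Bags: B1 = {b, c}  B2 = {a, c}  B3 = {c, g}  B4 = {a, h}  B5 = {c, e}  B6 = {a, d}  B7 = {a, f}
Tree: B1–B2, B2–B3, B2–B4, B1–B5, B2–B6, B2–B7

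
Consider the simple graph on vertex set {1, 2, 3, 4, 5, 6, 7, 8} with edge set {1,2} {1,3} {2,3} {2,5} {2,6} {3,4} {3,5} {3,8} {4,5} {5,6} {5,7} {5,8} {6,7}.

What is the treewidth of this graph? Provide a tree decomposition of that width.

Each bag holds 3 vertices, so the decomposition has width 2, which upper-bounds the treewidth. On the other hand G contains the 3-clique {1, 2, 3}. A clique must lie in a single bag of any decomposition, so no decomposition can have width below 2. The upper and lower bounds meet at 2, so that is the treewidth.

Treewidth 2.
One optimal decomposition is:
Bags: B1 = {2, 5, 6}  B2 = {2, 3, 5}  B3 = {3, 5, 8}  B4 = {5, 6, 7}  B5 = {3, 4, 5}  B6 = {1, 2, 3}
Tree: B1–B2, B2–B3, B1–B4, B2–B5, B2–B6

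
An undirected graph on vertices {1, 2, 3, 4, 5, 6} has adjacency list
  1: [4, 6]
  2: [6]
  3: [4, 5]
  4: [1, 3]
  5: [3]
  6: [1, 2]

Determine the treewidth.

A width-1 tree decomposition is:
Bags: B1 = {3, 5}  B2 = {3, 4}  B3 = {1, 4}  B4 = {1, 6}  B5 = {2, 6}
Tree: B1–B2, B2–B3, B3–B4, B4–B5
Every bag has size at most 2, so the width is 2 − 1 = 1 and tw(G) ≤ 1. Any graph with an edge has treewidth ≥ 1, and G has the edge 5–3. Hence tw(G) = 1 exactly.

1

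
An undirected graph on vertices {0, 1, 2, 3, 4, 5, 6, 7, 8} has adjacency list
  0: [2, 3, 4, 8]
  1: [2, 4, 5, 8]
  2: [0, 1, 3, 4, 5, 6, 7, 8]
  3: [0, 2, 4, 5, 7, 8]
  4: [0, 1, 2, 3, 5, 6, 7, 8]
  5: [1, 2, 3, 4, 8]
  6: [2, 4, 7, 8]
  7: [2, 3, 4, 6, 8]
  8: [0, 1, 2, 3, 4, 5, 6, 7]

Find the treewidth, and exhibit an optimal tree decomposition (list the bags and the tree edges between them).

Every bag has size at most 5, so the width is 5 − 1 = 4 and tw(G) ≤ 4. On the other hand G contains the 5-clique {1, 2, 4, 5, 8}. A clique must lie in a single bag of any decomposition, so no decomposition can have width below 4. Combining the bounds, tw(G) = 4.

Treewidth 4.
One such decomposition:
Bags: B1 = {2, 3, 4, 5, 8}  B2 = {2, 3, 4, 7, 8}  B3 = {2, 4, 6, 7, 8}  B4 = {1, 2, 4, 5, 8}  B5 = {0, 2, 3, 4, 8}
Tree: B1–B2, B2–B3, B1–B4, B1–B5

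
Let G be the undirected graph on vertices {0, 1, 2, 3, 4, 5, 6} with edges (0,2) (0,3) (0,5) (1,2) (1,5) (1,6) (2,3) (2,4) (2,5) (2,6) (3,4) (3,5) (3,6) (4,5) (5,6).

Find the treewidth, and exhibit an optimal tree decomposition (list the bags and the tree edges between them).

The largest bag has 4 vertices, giving width 3; this decomposition certifies tw(G) ≤ 3. On the other hand G contains the 4-clique {1, 2, 5, 6}. A clique must lie in a single bag of any decomposition, so no decomposition can have width below 3. Therefore the treewidth is 3.

Treewidth 3.
Bags: B1 = {2, 3, 5, 6}  B2 = {2, 3, 4, 5}  B3 = {1, 2, 5, 6}  B4 = {0, 2, 3, 5}
Tree: B1–B2, B1–B3, B2–B4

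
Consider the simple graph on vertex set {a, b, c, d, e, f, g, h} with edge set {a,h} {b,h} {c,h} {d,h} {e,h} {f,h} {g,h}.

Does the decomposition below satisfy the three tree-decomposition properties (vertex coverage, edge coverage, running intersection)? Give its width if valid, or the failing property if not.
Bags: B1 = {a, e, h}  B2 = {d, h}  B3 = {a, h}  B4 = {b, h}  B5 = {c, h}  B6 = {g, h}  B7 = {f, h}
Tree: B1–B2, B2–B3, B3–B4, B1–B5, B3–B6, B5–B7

A tree decomposition must satisfy three properties: every vertex lies in some bag; for every edge, both endpoints lie together in some bag; and for every vertex, the bags containing it form a connected subtree. Here bags containing vertex a are not connected in the tree, so the decomposition is invalid.

No — bags containing vertex a are not connected in the tree.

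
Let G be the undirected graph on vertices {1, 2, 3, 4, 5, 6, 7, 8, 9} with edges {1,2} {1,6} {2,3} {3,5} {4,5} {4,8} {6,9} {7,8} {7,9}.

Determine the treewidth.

A width-2 tree decomposition is:
Bags: B1 = {2, 3, 5}  B2 = {1, 2, 5}  B3 = {1, 5, 6}  B4 = {5, 6, 9}  B5 = {5, 7, 9}  B6 = {5, 7, 8}  B7 = {4, 5, 8}
Tree: B1–B2, B2–B3, B3–B4, B4–B5, B5–B6, B6–B7
The largest bag has 3 vertices, giving width 2; this decomposition certifies tw(G) ≤ 2. Since 5–3–2–1–6–9–7–8–4–5 is a cycle in G, G is not acyclic. Forests are exactly the graphs of treewidth ≤ 1, so tw(G) ≥ 2. The upper and lower bounds meet at 2, so that is the treewidth.

2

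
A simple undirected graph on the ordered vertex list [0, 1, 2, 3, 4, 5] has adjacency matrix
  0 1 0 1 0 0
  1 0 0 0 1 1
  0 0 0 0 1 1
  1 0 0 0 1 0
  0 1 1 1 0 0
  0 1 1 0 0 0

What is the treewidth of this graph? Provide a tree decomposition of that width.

Treewidth 2.
One such decomposition:
Bags: B1 = {0, 1, 3}  B2 = {1, 3, 4}  B3 = {1, 4, 5}  B4 = {2, 4, 5}
Tree: B1–B2, B2–B3, B3–B4

Every bag has size at most 3, so the width is 3 − 1 = 2 and tw(G) ≤ 2. The edges 0–3–4–1–0 form a cycle, so G is not a tree and its treewidth is at least 2. The upper and lower bounds meet at 2, so that is the treewidth.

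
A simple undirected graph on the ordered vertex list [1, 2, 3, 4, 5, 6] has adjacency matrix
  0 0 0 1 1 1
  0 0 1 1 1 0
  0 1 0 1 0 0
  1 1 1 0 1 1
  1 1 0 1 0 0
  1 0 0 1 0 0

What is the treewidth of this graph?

2

A width-2 tree decomposition is:
Bags: B1 = {2, 3, 4}  B2 = {2, 4, 5}  B3 = {1, 4, 5}  B4 = {1, 4, 6}
Tree: B1–B2, B2–B3, B3–B4
Each bag holds 3 vertices, so the decomposition has width 2, which upper-bounds the treewidth. Conversely, {1, 4, 5} is a clique of size 3, and the vertices of any clique must share a bag in every tree decomposition; so some bag has ≥ 3 vertices and tw(G) ≥ 2. Therefore the treewidth is 2.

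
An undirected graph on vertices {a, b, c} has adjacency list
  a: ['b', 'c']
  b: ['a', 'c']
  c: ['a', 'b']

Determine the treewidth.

2

A width-2 tree decomposition is:
Bags: B1 = {a, b, c}
Tree: (single bag)
A single bag containing all 3 vertices is trivially a valid decomposition of width 2. For the lower bound, the 3 vertices {a, b, c} are pairwise adjacent, and any tree decomposition puts a clique entirely inside one bag — forcing width ≥ 2. The upper and lower bounds meet at 2, so that is the treewidth.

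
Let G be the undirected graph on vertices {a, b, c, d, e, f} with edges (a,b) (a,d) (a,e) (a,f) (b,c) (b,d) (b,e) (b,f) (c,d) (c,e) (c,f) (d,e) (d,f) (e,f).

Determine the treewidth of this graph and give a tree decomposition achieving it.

Every bag has size at most 5, so the width is 5 − 1 = 4 and tw(G) ≤ 4. Conversely, {b, c, d, e, f} is a clique of size 5, and the vertices of any clique must share a bag in every tree decomposition; so some bag has ≥ 5 vertices and tw(G) ≥ 4. Combining the bounds, tw(G) = 4.

Treewidth 4.
Bags: B1 = {a, b, d, e, f}  B2 = {b, c, d, e, f}
Tree: B1–B2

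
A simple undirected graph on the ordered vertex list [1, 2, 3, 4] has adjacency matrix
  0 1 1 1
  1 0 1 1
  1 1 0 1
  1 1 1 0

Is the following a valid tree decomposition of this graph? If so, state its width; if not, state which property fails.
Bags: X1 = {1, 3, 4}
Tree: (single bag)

No — vertex 2 appears in no bag.

A tree decomposition must satisfy three properties: every vertex lies in some bag; for every edge, both endpoints lie together in some bag; and for every vertex, the bags containing it form a connected subtree. Here vertex 2 appears in no bag, so the decomposition is invalid.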